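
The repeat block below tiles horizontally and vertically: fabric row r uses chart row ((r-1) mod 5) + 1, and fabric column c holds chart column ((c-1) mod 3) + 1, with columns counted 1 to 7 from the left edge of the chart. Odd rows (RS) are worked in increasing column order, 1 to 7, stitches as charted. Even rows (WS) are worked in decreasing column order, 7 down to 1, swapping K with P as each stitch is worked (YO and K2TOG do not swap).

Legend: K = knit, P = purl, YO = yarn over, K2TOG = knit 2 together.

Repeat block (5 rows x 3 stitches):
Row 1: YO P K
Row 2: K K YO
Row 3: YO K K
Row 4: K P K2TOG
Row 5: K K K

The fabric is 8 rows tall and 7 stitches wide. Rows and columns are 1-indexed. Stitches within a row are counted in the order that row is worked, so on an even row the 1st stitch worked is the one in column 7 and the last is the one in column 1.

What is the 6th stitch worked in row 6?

Stitch:
K

Derivation:
For row 6: chart row = ((6-1) mod 5) + 1 = 1; this is a WS (even) row.
Chart row 1 tiled across columns 1-7: YO P K YO P K YO
WS: work from column 7 back to column 1 (reverse the tiled row), swapping K<->P (YO and K2TOG unchanged).
Row 6 as worked: YO P K YO P K YO
Counting 6 along the worked row gives K.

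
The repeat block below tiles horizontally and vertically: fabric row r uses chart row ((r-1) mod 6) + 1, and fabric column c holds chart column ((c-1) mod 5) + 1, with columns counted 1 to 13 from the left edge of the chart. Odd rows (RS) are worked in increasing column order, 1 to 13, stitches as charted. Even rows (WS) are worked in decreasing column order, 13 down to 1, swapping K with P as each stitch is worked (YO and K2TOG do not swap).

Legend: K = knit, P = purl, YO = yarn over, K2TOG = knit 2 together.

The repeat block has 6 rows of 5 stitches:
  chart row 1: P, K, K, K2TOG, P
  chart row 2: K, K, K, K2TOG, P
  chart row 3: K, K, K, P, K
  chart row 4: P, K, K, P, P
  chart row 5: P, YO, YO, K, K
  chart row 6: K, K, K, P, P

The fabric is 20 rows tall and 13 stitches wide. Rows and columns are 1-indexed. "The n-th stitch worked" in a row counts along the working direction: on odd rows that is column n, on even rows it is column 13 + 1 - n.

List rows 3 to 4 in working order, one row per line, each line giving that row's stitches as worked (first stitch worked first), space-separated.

Rows as worked:
K K K P K K K K P K K K K
P P K K K P P K K K P P K

Derivation:
Row 3: chart row 3, RS - tile across columns 1-13 and work as-is.
Row 4: chart row 4, WS - tiled (columns 1-13): P K K P P P K K P P P K K; work from column 13 back to 1 with K<->P swapped.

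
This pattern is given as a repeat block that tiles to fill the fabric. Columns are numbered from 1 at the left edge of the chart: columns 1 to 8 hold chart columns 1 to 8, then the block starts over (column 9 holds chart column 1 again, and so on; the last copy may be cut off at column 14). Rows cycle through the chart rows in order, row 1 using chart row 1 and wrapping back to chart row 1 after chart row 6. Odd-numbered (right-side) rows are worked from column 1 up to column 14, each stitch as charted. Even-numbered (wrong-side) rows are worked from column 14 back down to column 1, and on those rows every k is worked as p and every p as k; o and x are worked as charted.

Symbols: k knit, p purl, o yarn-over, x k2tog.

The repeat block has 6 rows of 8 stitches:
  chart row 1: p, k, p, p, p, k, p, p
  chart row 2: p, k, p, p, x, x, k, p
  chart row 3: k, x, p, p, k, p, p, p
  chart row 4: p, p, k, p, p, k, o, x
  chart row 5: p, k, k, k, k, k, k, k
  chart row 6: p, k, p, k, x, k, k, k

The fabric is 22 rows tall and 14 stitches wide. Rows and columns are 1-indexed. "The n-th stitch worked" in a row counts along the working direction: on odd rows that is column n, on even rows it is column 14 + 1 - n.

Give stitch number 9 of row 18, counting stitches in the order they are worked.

For row 18: chart row = ((18-1) mod 6) + 1 = 6; this is a WS (even) row.
Chart row 6 tiled across columns 1-14: p k p k x k k k p k p k x k
WS row: flip the tiled sequence (start at column 14) and apply k<->p; o and x stay.
Row 18 as worked: p x p k p k p p p x p k p k
The 9th stitch worked is p.

Result:
p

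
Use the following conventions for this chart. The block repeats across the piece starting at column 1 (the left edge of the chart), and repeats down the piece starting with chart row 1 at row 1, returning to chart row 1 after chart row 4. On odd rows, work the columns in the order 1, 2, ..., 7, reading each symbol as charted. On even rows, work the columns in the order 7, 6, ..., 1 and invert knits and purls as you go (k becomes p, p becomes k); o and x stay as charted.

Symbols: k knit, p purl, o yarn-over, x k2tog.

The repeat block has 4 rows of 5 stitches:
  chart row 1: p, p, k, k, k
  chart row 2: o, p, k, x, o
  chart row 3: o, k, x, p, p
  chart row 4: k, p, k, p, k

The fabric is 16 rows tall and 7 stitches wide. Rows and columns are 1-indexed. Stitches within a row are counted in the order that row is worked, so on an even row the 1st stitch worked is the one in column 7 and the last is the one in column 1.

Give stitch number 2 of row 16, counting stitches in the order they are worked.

For row 16: chart row = ((16-1) mod 4) + 1 = 4; this is a WS (even) row.
Chart row 4 tiled across columns 1-7: k p k p k k p
Wrong side: read the tiled row from column 7 down to 1 and exchange k with p (leave o, x).
Row 16 as worked: k p p k p k p
The 2nd stitch worked is p.

== STITCH ==
p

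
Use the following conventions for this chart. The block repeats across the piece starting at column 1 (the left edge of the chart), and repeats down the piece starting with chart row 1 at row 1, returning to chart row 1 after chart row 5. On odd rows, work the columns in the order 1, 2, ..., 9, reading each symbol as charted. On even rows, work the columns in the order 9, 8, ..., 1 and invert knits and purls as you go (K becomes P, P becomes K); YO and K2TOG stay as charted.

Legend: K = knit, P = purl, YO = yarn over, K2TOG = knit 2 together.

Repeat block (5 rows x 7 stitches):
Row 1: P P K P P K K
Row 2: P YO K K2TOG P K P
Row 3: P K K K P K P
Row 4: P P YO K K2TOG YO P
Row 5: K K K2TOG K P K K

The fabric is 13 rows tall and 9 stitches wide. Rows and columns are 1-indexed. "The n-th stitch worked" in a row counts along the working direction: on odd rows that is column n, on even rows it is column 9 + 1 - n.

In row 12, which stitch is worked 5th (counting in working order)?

Row 12: (12-1) mod 5 = 1, so use chart row 2. Even row -> WS.
Chart row 2 tiled across columns 1-9: P YO K K2TOG P K P P YO
WS: work from column 9 back to column 1 (reverse the tiled row), swapping K<->P (YO and K2TOG unchanged).
Row 12 as worked: YO K K P K K2TOG P YO K
Counting 5 along the worked row gives K.

== STITCH ==
K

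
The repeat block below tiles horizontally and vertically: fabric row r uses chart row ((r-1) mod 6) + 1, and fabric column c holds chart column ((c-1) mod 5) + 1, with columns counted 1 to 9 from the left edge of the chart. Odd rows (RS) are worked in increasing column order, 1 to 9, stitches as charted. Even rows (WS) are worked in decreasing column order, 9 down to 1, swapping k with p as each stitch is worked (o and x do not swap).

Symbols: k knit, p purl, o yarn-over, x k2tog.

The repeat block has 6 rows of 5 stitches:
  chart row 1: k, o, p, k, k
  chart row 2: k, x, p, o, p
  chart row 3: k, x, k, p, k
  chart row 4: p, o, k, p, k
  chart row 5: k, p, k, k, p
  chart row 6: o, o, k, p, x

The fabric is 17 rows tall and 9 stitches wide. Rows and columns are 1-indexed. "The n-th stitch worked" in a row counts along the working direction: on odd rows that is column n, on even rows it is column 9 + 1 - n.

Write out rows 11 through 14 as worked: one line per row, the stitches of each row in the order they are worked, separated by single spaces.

== ROWS AS WORKED ==
k p k k p k p k k
k p o o x k p o o
k o p k k k o p k
o k x p k o k x p

Derivation:
Row 11: chart row 5, RS - tile across columns 1-9 and work as-is.
Row 12: chart row 6, WS - tiled (columns 1-9): o o k p x o o k p; work from column 9 back to 1 with k<->p swapped.
Row 13: chart row 1, RS - tile across columns 1-9 and work as-is.
Row 14: chart row 2, WS - tiled (columns 1-9): k x p o p k x p o; work from column 9 back to 1 with k<->p swapped.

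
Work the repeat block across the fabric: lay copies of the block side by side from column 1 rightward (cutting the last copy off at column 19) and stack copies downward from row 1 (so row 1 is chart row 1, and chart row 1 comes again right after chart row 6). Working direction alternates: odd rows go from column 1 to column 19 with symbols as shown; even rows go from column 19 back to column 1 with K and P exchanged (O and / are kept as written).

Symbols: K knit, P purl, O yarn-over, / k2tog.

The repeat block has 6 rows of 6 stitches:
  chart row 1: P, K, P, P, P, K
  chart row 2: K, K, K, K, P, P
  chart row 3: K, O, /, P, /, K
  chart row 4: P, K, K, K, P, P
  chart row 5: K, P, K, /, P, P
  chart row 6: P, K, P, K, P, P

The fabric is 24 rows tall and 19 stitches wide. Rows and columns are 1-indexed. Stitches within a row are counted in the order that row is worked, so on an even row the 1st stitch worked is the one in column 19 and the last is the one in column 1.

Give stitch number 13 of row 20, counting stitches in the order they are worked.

== STITCH ==
P

Derivation:
For row 20: chart row = ((20-1) mod 6) + 1 = 2; this is a WS (even) row.
Chart row 2 tiled across columns 1-19: K K K K P P K K K K P P K K K K P P K
Wrong side: read the tiled row from column 19 down to 1 and exchange K with P (leave O, /).
Row 20 as worked: P K K P P P P K K P P P P K K P P P P
Stitch 13 in working order -> P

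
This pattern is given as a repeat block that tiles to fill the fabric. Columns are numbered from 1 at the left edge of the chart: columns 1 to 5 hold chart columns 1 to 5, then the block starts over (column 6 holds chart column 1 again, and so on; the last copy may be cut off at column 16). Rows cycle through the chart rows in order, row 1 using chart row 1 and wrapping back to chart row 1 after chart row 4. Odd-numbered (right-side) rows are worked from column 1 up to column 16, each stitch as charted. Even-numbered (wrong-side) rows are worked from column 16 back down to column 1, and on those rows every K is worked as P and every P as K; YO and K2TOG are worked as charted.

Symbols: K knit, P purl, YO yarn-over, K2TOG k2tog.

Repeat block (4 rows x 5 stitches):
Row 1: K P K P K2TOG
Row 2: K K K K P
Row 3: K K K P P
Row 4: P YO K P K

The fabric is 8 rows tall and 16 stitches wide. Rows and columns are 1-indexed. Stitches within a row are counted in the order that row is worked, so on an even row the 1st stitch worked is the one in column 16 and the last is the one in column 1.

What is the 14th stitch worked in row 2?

== STITCH ==
P

Derivation:
Row 2 uses chart row ((2-1) mod 4)+1 = 2. Row 2 is even, so WS.
Chart row 2 tiled across columns 1-16: K K K K P K K K K P K K K K P K
WS row: flip the tiled sequence (start at column 16) and apply K<->P; YO and K2TOG stay.
Row 2 as worked: P K P P P P K P P P P K P P P P
Stitch 14 in working order -> P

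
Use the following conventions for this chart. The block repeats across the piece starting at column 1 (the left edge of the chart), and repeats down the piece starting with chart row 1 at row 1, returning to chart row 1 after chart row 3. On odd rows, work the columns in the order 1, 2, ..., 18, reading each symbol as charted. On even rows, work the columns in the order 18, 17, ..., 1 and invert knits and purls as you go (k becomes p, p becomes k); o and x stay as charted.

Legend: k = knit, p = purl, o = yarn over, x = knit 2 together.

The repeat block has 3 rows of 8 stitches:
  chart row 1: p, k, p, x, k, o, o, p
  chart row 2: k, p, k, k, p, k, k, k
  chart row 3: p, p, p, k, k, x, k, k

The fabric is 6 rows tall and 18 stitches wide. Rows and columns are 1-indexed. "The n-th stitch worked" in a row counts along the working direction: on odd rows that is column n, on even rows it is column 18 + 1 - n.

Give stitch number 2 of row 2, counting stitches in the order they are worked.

== STITCH ==
p

Derivation:
Row 2: (2-1) mod 3 = 1, so use chart row 2. Even row -> WS.
Chart row 2 tiled across columns 1-18: k p k k p k k k k p k k p k k k k p
WS row: flip the tiled sequence (start at column 18) and apply k<->p; o and x stay.
Row 2 as worked: k p p p p k p p k p p p p k p p k p
Counting 2 along the worked row gives p.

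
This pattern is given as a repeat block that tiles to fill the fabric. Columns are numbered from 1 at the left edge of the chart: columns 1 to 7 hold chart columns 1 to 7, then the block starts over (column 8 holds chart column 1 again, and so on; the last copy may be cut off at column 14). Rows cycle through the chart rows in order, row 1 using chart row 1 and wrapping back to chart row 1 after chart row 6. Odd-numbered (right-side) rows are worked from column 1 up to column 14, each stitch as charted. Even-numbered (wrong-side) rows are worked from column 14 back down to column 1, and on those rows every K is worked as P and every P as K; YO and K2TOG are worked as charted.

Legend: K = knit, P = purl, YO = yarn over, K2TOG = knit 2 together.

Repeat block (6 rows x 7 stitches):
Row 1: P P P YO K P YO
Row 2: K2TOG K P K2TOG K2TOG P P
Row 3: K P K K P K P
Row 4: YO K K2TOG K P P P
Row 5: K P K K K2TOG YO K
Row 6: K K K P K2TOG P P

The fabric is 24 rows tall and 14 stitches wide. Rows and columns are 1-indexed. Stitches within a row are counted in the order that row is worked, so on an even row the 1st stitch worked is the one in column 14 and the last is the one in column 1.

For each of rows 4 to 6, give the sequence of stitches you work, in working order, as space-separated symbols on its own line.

Row 4: chart row 4, WS - tiled (columns 1-14): YO K K2TOG K P P P YO K K2TOG K P P P; work from column 14 back to 1 with K<->P swapped.
Row 5: chart row 5, RS - tile across columns 1-14 and work as-is.
Row 6: chart row 6, WS - tiled (columns 1-14): K K K P K2TOG P P K K K P K2TOG P P; work from column 14 back to 1 with K<->P swapped.

== ROWS AS WORKED ==
K K K P K2TOG P YO K K K P K2TOG P YO
K P K K K2TOG YO K K P K K K2TOG YO K
K K K2TOG K P P P K K K2TOG K P P P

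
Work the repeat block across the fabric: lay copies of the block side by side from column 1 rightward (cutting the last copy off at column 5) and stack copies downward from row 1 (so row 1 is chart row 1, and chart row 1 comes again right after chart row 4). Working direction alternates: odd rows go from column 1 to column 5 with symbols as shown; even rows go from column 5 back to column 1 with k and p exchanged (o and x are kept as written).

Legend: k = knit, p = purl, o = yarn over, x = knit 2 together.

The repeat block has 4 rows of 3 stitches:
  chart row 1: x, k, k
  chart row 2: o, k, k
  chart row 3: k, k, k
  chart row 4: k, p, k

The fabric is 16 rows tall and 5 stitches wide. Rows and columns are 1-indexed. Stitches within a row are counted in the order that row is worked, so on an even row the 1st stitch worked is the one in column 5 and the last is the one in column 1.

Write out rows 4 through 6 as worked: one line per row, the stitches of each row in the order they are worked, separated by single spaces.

Row 4: chart row 4, WS - tiled (columns 1-5): k p k k p; work from column 5 back to 1 with k<->p swapped.
Row 5: chart row 1, RS - tile across columns 1-5 and work as-is.
Row 6: chart row 2, WS - tiled (columns 1-5): o k k o k; work from column 5 back to 1 with k<->p swapped.

== ROWS AS WORKED ==
k p p k p
x k k x k
p o p p o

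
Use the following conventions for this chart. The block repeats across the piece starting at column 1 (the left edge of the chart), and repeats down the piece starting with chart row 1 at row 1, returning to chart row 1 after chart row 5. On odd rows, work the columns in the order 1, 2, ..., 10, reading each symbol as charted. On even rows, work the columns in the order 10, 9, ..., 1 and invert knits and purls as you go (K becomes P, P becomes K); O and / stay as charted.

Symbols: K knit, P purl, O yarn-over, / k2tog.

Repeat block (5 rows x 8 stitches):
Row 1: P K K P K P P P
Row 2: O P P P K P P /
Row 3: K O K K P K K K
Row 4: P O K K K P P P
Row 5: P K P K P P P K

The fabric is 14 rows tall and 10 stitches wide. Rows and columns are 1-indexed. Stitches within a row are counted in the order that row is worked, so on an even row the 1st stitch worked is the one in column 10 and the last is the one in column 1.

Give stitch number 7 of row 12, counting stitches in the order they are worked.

Row 12 uses chart row ((12-1) mod 5)+1 = 2. Row 12 is even, so WS.
Chart row 2 tiled across columns 1-10: O P P P K P P / O P
WS row: flip the tiled sequence (start at column 10) and apply K<->P; O and / stay.
Row 12 as worked: K O / K K P K K K O
Counting 7 along the worked row gives K.

Result:
K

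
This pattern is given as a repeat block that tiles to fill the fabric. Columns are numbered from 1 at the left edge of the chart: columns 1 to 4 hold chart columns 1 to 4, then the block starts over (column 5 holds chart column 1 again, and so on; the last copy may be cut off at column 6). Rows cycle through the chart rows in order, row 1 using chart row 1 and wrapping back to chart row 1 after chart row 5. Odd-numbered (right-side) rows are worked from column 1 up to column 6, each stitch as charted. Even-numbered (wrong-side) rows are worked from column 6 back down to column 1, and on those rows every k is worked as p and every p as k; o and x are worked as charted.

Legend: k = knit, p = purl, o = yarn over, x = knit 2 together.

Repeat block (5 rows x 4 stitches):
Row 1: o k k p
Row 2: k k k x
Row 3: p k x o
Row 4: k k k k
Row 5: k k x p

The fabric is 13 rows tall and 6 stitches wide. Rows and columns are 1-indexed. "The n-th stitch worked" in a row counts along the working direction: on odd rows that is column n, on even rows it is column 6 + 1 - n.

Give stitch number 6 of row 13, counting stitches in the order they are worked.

== STITCH ==
k

Derivation:
Row 13: (13-1) mod 5 = 2, so use chart row 3. Odd row -> RS.
Chart row 3 tiled across columns 1-6: p k x o p k
RS row: no reversal, no swap; stitch n worked = column n.
The 6th stitch worked is k.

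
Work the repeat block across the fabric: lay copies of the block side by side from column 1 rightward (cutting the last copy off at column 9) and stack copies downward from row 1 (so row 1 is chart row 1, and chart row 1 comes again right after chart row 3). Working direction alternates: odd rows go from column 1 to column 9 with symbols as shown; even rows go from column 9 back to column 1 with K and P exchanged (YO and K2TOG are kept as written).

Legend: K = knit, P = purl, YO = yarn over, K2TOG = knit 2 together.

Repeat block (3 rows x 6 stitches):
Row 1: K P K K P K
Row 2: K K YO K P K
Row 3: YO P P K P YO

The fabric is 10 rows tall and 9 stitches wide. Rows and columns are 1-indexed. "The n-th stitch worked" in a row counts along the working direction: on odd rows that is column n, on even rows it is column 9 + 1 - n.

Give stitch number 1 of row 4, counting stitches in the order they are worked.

== STITCH ==
P

Derivation:
Row 4 uses chart row ((4-1) mod 3)+1 = 1. Row 4 is even, so WS.
Chart row 1 tiled across columns 1-9: K P K K P K K P K
WS: work from column 9 back to column 1 (reverse the tiled row), swapping K<->P (YO and K2TOG unchanged).
Row 4 as worked: P K P P K P P K P
The 1st stitch worked is P.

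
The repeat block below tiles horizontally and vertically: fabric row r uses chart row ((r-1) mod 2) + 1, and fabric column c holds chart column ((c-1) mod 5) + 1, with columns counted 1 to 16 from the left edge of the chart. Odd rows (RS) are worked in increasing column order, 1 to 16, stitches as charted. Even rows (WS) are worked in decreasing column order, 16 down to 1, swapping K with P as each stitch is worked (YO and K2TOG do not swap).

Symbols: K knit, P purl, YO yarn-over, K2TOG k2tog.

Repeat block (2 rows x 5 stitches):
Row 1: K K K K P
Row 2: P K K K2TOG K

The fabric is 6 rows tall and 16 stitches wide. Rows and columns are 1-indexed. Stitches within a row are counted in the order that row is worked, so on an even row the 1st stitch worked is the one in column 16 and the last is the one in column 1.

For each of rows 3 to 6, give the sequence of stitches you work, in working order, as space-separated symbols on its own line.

Result:
K K K K P K K K K P K K K K P K
K P K2TOG P P K P K2TOG P P K P K2TOG P P K
K K K K P K K K K P K K K K P K
K P K2TOG P P K P K2TOG P P K P K2TOG P P K

Derivation:
Row 3: chart row 1, RS - tile across columns 1-16 and work as-is.
Row 4: chart row 2, WS - tiled (columns 1-16): P K K K2TOG K P K K K2TOG K P K K K2TOG K P; work from column 16 back to 1 with K<->P swapped.
Row 5: chart row 1, RS - tile across columns 1-16 and work as-is.
Row 6: chart row 2, WS - tiled (columns 1-16): P K K K2TOG K P K K K2TOG K P K K K2TOG K P; work from column 16 back to 1 with K<->P swapped.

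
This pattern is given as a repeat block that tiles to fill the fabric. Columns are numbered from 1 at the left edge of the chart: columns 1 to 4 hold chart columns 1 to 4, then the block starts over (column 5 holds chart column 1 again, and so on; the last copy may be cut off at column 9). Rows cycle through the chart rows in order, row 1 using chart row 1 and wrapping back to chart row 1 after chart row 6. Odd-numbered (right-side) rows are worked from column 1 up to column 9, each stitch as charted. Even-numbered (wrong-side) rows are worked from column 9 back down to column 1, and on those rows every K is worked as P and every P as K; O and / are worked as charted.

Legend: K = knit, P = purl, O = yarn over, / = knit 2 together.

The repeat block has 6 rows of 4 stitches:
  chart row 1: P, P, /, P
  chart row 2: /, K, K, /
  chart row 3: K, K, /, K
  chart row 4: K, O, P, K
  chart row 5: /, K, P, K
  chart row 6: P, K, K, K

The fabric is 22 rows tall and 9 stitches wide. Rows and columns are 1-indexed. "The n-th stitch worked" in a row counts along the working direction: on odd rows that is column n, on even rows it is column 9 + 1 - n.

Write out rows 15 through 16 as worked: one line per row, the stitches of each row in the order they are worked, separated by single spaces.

Row 15: chart row 3, RS - tile across columns 1-9 and work as-is.
Row 16: chart row 4, WS - tiled (columns 1-9): K O P K K O P K K; work from column 9 back to 1 with K<->P swapped.

Result:
K K / K K K / K K
P P K O P P K O P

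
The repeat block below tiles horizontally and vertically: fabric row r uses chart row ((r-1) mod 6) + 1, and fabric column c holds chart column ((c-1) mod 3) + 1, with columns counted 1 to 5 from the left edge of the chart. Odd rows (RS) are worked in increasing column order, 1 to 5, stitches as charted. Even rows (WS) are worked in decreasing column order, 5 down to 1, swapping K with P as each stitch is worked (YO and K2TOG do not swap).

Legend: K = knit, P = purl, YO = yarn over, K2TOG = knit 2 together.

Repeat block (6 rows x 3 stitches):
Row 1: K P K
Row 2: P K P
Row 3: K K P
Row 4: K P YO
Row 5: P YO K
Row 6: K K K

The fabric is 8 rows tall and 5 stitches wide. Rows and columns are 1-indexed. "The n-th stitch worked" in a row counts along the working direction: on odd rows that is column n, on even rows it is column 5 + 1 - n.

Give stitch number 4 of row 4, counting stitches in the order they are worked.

Row 4: (4-1) mod 6 = 3, so use chart row 4. Even row -> WS.
Chart row 4 tiled across columns 1-5: K P YO K P
WS: work from column 5 back to column 1 (reverse the tiled row), swapping K<->P (YO and K2TOG unchanged).
Row 4 as worked: K P YO K P
Counting 4 along the worked row gives K.

== STITCH ==
K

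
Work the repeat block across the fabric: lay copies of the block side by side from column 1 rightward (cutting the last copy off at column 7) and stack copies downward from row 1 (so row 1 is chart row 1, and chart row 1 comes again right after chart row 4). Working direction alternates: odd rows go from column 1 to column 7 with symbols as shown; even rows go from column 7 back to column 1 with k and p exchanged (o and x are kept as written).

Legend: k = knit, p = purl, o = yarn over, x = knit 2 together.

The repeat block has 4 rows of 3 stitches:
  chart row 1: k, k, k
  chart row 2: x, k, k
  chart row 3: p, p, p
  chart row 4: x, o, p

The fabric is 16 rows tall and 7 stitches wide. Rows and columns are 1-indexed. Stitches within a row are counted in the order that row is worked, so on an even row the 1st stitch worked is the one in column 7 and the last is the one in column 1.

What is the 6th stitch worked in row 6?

== STITCH ==
p

Derivation:
Row 6 uses chart row ((6-1) mod 4)+1 = 2. Row 6 is even, so WS.
Chart row 2 tiled across columns 1-7: x k k x k k x
Wrong side: read the tiled row from column 7 down to 1 and exchange k with p (leave o, x).
Row 6 as worked: x p p x p p x
The 6th stitch worked is p.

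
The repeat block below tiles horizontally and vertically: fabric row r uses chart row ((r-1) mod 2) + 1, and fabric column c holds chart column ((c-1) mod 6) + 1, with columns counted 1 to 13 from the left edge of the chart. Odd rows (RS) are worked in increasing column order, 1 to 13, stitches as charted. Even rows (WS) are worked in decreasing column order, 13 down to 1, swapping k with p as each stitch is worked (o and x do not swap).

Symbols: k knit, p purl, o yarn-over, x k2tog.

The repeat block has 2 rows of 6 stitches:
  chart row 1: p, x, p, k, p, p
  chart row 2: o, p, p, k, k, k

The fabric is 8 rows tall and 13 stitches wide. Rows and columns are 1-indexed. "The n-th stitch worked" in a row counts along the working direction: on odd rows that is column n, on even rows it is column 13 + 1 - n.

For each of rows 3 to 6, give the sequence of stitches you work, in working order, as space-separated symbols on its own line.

Result:
p x p k p p p x p k p p p
o p p p k k o p p p k k o
p x p k p p p x p k p p p
o p p p k k o p p p k k o

Derivation:
Row 3: chart row 1, RS - tile across columns 1-13 and work as-is.
Row 4: chart row 2, WS - tiled (columns 1-13): o p p k k k o p p k k k o; work from column 13 back to 1 with k<->p swapped.
Row 5: chart row 1, RS - tile across columns 1-13 and work as-is.
Row 6: chart row 2, WS - tiled (columns 1-13): o p p k k k o p p k k k o; work from column 13 back to 1 with k<->p swapped.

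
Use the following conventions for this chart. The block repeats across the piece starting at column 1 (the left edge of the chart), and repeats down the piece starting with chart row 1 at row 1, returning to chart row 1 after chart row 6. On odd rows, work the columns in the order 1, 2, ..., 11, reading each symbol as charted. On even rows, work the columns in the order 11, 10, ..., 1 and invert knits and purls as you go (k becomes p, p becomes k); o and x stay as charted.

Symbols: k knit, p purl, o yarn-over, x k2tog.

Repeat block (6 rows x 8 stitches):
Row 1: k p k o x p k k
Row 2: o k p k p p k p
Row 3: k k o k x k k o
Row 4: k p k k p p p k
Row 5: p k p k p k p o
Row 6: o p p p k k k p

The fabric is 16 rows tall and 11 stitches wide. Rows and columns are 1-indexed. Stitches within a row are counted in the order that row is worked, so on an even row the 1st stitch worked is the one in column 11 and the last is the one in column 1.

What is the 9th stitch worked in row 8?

Row 8: (8-1) mod 6 = 1, so use chart row 2. Even row -> WS.
Chart row 2 tiled across columns 1-11: o k p k p p k p o k p
WS row: flip the tiled sequence (start at column 11) and apply k<->p; o and x stay.
Row 8 as worked: k p o k p k k p k p o
Counting 9 along the worked row gives k.

Stitch:
k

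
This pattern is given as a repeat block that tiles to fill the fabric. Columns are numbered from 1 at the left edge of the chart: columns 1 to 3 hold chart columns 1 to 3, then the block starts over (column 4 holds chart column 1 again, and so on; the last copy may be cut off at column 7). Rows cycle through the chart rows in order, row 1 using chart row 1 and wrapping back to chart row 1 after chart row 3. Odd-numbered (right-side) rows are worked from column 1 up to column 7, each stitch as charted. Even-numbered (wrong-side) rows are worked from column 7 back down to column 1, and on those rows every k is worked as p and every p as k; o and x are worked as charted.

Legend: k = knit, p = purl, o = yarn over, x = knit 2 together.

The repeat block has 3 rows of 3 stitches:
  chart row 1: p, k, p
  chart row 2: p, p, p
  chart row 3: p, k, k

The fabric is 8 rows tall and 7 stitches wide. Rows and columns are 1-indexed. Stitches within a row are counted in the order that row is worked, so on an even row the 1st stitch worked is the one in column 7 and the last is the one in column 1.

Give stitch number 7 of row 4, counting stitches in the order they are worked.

Result:
k

Derivation:
For row 4: chart row = ((4-1) mod 3) + 1 = 1; this is a WS (even) row.
Chart row 1 tiled across columns 1-7: p k p p k p p
WS: work from column 7 back to column 1 (reverse the tiled row), swapping k<->p (o and x unchanged).
Row 4 as worked: k k p k k p k
Counting 7 along the worked row gives k.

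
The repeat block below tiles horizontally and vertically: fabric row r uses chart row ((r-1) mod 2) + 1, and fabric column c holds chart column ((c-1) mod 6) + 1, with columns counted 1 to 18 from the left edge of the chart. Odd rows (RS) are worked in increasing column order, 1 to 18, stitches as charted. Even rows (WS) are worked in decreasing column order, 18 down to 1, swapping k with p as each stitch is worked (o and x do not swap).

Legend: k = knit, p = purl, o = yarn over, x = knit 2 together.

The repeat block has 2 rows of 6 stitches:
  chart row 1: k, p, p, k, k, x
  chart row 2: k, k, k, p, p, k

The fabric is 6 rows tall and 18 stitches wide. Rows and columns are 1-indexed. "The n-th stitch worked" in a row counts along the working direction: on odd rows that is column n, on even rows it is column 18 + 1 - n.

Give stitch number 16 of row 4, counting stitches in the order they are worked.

Row 4: (4-1) mod 2 = 1, so use chart row 2. Even row -> WS.
Chart row 2 tiled across columns 1-18: k k k p p k k k k p p k k k k p p k
Wrong side: read the tiled row from column 18 down to 1 and exchange k with p (leave o, x).
Row 4 as worked: p k k p p p p k k p p p p k k p p p
Counting 16 along the worked row gives p.

== STITCH ==
p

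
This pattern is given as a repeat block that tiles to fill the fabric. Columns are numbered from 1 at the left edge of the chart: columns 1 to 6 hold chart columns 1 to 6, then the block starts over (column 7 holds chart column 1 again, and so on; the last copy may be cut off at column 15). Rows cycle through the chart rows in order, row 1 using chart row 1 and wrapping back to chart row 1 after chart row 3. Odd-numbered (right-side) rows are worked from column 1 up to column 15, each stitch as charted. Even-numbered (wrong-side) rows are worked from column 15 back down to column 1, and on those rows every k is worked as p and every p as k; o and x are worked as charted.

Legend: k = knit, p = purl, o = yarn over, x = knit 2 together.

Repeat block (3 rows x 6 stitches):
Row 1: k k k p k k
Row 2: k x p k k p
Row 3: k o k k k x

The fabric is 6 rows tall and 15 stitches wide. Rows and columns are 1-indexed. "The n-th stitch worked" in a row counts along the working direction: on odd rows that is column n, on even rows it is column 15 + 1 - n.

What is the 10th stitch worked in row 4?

For row 4: chart row = ((4-1) mod 3) + 1 = 1; this is a WS (even) row.
Chart row 1 tiled across columns 1-15: k k k p k k k k k p k k k k k
WS: work from column 15 back to column 1 (reverse the tiled row), swapping k<->p (o and x unchanged).
Row 4 as worked: p p p p p k p p p p p k p p p
Counting 10 along the worked row gives p.

Stitch:
p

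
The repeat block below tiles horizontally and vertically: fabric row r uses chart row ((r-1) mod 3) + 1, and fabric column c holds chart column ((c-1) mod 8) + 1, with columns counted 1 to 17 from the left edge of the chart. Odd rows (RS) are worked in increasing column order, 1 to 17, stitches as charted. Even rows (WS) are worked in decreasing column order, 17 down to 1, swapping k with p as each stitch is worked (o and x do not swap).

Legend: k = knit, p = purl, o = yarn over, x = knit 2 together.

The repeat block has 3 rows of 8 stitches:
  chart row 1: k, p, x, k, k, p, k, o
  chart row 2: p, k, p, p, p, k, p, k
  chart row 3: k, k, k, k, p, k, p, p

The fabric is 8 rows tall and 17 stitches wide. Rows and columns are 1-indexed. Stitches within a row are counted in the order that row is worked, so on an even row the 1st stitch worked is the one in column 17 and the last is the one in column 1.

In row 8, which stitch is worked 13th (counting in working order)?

Result:
k

Derivation:
Row 8: (8-1) mod 3 = 1, so use chart row 2. Even row -> WS.
Chart row 2 tiled across columns 1-17: p k p p p k p k p k p p p k p k p
Wrong side: read the tiled row from column 17 down to 1 and exchange k with p (leave o, x).
Row 8 as worked: k p k p k k k p k p k p k k k p k
Counting 13 along the worked row gives k.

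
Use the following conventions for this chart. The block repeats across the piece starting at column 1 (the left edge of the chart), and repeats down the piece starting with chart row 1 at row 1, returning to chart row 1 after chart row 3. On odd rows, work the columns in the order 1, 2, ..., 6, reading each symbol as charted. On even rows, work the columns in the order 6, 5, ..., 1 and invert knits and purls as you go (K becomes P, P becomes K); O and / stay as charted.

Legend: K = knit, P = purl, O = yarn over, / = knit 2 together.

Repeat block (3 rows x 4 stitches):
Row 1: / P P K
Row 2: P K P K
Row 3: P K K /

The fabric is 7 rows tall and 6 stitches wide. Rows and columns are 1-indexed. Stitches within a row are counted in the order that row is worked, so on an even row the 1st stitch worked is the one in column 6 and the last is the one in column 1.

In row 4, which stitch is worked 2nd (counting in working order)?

Result:
/

Derivation:
For row 4: chart row = ((4-1) mod 3) + 1 = 1; this is a WS (even) row.
Chart row 1 tiled across columns 1-6: / P P K / P
WS row: flip the tiled sequence (start at column 6) and apply K<->P; O and / stay.
Row 4 as worked: K / P K K /
Counting 2 along the worked row gives /.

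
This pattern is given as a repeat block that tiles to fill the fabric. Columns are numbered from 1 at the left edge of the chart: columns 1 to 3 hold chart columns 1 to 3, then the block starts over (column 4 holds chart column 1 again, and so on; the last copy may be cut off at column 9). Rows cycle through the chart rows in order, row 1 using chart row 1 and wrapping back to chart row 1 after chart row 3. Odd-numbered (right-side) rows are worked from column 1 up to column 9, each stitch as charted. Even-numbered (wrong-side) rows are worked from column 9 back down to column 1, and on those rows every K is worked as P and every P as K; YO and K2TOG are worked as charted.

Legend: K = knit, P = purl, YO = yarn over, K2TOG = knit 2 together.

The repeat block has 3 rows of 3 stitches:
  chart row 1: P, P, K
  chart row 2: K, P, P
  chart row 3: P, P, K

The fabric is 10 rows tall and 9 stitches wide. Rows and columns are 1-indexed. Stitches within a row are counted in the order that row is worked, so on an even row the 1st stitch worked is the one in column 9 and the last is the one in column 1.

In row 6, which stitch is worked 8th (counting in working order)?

Stitch:
K

Derivation:
For row 6: chart row = ((6-1) mod 3) + 1 = 3; this is a WS (even) row.
Chart row 3 tiled across columns 1-9: P P K P P K P P K
WS row: flip the tiled sequence (start at column 9) and apply K<->P; YO and K2TOG stay.
Row 6 as worked: P K K P K K P K K
Stitch 8 in working order -> K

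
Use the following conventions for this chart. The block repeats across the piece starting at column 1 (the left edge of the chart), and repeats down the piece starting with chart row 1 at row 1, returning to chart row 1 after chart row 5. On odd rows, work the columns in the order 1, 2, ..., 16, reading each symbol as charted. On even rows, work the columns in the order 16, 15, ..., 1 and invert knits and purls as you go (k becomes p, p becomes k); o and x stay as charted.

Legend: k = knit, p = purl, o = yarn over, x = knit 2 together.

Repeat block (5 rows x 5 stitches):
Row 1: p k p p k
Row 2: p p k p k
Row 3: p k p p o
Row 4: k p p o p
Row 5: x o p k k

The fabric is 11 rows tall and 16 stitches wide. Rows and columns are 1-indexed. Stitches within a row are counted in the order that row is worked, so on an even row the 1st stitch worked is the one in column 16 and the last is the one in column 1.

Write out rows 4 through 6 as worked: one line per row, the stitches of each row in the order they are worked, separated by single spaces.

Row 4: chart row 4, WS - tiled (columns 1-16): k p p o p k p p o p k p p o p k; work from column 16 back to 1 with k<->p swapped.
Row 5: chart row 5, RS - tile across columns 1-16 and work as-is.
Row 6: chart row 1, WS - tiled (columns 1-16): p k p p k p k p p k p k p p k p; work from column 16 back to 1 with k<->p swapped.

Rows as worked:
p k o k k p k o k k p k o k k p
x o p k k x o p k k x o p k k x
k p k k p k p k k p k p k k p k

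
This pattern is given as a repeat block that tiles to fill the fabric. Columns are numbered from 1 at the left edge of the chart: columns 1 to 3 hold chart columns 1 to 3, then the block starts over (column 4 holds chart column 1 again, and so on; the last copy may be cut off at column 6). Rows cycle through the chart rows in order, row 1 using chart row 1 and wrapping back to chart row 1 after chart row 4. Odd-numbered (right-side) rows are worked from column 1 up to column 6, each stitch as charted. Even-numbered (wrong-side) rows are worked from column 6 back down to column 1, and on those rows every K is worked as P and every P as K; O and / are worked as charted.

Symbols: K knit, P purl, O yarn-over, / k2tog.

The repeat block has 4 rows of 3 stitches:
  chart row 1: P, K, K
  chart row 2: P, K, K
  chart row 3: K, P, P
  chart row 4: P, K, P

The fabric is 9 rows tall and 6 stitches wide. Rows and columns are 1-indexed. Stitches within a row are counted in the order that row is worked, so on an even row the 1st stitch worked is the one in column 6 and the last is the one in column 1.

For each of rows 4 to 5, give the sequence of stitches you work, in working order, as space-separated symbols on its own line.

Row 4: chart row 4, WS - tiled (columns 1-6): P K P P K P; work from column 6 back to 1 with K<->P swapped.
Row 5: chart row 1, RS - tile across columns 1-6 and work as-is.

Rows as worked:
K P K K P K
P K K P K K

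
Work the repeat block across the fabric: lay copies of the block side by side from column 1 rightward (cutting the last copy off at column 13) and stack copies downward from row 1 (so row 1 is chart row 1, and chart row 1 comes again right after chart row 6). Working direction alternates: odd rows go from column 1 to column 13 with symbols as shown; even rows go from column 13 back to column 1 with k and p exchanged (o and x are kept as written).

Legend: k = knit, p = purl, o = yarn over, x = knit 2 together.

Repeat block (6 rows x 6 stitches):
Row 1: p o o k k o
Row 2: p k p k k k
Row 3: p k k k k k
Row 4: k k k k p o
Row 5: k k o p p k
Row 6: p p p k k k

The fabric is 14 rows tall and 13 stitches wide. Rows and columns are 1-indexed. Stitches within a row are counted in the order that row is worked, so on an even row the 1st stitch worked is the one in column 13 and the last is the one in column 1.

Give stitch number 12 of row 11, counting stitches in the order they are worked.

Row 11: (11-1) mod 6 = 4, so use chart row 5. Odd row -> RS.
Chart row 5 tiled across columns 1-13: k k o p p k k k o p p k k
RS row: no reversal, no swap; stitch n worked = column n.
Stitch 12 in working order -> k

Stitch:
k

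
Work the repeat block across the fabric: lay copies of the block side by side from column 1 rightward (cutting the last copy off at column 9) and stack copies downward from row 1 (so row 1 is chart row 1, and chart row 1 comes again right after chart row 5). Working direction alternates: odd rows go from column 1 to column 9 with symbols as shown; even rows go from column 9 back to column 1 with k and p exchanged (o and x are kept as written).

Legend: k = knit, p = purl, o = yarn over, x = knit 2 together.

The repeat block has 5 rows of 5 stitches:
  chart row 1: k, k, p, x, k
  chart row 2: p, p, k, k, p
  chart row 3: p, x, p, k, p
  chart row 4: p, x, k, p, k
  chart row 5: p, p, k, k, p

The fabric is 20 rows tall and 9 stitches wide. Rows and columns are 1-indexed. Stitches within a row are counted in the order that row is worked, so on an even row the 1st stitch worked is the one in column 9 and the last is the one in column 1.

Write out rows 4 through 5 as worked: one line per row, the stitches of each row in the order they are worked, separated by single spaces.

== ROWS AS WORKED ==
k p x k p k p x k
p p k k p p p k k

Derivation:
Row 4: chart row 4, WS - tiled (columns 1-9): p x k p k p x k p; work from column 9 back to 1 with k<->p swapped.
Row 5: chart row 5, RS - tile across columns 1-9 and work as-is.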